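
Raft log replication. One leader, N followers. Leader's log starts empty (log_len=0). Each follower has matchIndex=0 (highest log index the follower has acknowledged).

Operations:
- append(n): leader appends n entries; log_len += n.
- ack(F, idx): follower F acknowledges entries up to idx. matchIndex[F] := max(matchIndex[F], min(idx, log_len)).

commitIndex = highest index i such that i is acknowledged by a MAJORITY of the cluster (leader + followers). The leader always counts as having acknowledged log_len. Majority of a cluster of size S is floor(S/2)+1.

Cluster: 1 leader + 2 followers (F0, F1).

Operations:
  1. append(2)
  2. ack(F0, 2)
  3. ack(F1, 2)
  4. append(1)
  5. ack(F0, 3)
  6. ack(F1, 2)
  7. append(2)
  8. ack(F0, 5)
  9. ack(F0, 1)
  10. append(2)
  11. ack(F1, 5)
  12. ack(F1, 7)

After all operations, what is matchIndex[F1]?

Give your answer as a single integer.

Op 1: append 2 -> log_len=2
Op 2: F0 acks idx 2 -> match: F0=2 F1=0; commitIndex=2
Op 3: F1 acks idx 2 -> match: F0=2 F1=2; commitIndex=2
Op 4: append 1 -> log_len=3
Op 5: F0 acks idx 3 -> match: F0=3 F1=2; commitIndex=3
Op 6: F1 acks idx 2 -> match: F0=3 F1=2; commitIndex=3
Op 7: append 2 -> log_len=5
Op 8: F0 acks idx 5 -> match: F0=5 F1=2; commitIndex=5
Op 9: F0 acks idx 1 -> match: F0=5 F1=2; commitIndex=5
Op 10: append 2 -> log_len=7
Op 11: F1 acks idx 5 -> match: F0=5 F1=5; commitIndex=5
Op 12: F1 acks idx 7 -> match: F0=5 F1=7; commitIndex=7

Answer: 7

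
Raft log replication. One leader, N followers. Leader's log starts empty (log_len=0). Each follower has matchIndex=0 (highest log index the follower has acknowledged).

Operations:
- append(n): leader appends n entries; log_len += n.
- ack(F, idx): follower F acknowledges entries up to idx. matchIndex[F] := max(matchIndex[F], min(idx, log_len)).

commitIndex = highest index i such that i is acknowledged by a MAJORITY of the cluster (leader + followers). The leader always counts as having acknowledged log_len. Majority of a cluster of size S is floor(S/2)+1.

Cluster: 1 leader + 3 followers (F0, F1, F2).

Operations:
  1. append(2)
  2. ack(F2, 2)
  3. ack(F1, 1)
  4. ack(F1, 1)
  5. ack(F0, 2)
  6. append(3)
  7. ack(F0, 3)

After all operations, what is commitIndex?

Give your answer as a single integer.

Op 1: append 2 -> log_len=2
Op 2: F2 acks idx 2 -> match: F0=0 F1=0 F2=2; commitIndex=0
Op 3: F1 acks idx 1 -> match: F0=0 F1=1 F2=2; commitIndex=1
Op 4: F1 acks idx 1 -> match: F0=0 F1=1 F2=2; commitIndex=1
Op 5: F0 acks idx 2 -> match: F0=2 F1=1 F2=2; commitIndex=2
Op 6: append 3 -> log_len=5
Op 7: F0 acks idx 3 -> match: F0=3 F1=1 F2=2; commitIndex=2

Answer: 2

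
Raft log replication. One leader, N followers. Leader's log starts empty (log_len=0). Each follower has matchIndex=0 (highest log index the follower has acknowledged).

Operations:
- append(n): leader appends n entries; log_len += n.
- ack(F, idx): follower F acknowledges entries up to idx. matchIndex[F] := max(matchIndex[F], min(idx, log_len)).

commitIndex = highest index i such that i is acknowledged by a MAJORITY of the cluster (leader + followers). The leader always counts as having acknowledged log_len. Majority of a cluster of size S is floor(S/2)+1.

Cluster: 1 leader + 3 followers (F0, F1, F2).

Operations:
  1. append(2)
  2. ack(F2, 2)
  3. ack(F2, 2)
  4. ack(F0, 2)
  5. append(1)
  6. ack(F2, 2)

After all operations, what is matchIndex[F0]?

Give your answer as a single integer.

Op 1: append 2 -> log_len=2
Op 2: F2 acks idx 2 -> match: F0=0 F1=0 F2=2; commitIndex=0
Op 3: F2 acks idx 2 -> match: F0=0 F1=0 F2=2; commitIndex=0
Op 4: F0 acks idx 2 -> match: F0=2 F1=0 F2=2; commitIndex=2
Op 5: append 1 -> log_len=3
Op 6: F2 acks idx 2 -> match: F0=2 F1=0 F2=2; commitIndex=2

Answer: 2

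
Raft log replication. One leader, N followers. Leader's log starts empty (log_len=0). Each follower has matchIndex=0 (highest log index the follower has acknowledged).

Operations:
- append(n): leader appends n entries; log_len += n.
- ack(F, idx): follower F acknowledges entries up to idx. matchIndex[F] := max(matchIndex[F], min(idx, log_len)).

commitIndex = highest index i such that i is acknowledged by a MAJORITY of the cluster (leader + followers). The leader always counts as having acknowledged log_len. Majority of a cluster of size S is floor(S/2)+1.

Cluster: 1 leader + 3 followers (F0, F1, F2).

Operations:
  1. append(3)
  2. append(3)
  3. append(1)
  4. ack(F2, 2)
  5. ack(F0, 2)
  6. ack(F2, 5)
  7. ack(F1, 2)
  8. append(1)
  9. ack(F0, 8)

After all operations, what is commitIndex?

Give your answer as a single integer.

Answer: 5

Derivation:
Op 1: append 3 -> log_len=3
Op 2: append 3 -> log_len=6
Op 3: append 1 -> log_len=7
Op 4: F2 acks idx 2 -> match: F0=0 F1=0 F2=2; commitIndex=0
Op 5: F0 acks idx 2 -> match: F0=2 F1=0 F2=2; commitIndex=2
Op 6: F2 acks idx 5 -> match: F0=2 F1=0 F2=5; commitIndex=2
Op 7: F1 acks idx 2 -> match: F0=2 F1=2 F2=5; commitIndex=2
Op 8: append 1 -> log_len=8
Op 9: F0 acks idx 8 -> match: F0=8 F1=2 F2=5; commitIndex=5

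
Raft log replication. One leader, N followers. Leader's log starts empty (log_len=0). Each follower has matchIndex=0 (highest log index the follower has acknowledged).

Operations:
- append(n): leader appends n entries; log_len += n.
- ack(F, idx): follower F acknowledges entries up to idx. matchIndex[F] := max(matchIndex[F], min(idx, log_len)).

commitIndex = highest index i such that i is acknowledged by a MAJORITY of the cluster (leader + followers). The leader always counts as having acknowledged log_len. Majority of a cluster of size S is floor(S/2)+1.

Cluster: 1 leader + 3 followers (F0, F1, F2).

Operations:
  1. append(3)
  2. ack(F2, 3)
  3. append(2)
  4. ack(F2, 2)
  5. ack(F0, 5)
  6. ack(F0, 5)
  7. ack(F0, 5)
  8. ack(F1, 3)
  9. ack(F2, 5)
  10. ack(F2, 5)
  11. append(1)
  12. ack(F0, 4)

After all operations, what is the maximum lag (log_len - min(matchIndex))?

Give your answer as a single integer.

Answer: 3

Derivation:
Op 1: append 3 -> log_len=3
Op 2: F2 acks idx 3 -> match: F0=0 F1=0 F2=3; commitIndex=0
Op 3: append 2 -> log_len=5
Op 4: F2 acks idx 2 -> match: F0=0 F1=0 F2=3; commitIndex=0
Op 5: F0 acks idx 5 -> match: F0=5 F1=0 F2=3; commitIndex=3
Op 6: F0 acks idx 5 -> match: F0=5 F1=0 F2=3; commitIndex=3
Op 7: F0 acks idx 5 -> match: F0=5 F1=0 F2=3; commitIndex=3
Op 8: F1 acks idx 3 -> match: F0=5 F1=3 F2=3; commitIndex=3
Op 9: F2 acks idx 5 -> match: F0=5 F1=3 F2=5; commitIndex=5
Op 10: F2 acks idx 5 -> match: F0=5 F1=3 F2=5; commitIndex=5
Op 11: append 1 -> log_len=6
Op 12: F0 acks idx 4 -> match: F0=5 F1=3 F2=5; commitIndex=5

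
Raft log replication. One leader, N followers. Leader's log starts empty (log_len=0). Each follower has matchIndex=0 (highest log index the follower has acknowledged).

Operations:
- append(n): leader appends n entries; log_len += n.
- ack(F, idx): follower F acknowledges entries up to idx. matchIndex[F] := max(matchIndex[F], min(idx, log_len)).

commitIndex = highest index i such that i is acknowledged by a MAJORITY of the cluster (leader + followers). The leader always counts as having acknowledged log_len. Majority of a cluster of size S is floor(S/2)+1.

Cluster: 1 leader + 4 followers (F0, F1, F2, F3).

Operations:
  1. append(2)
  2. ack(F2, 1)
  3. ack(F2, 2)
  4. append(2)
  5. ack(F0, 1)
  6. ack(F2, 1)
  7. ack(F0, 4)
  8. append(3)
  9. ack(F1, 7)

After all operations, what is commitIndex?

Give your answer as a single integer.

Answer: 4

Derivation:
Op 1: append 2 -> log_len=2
Op 2: F2 acks idx 1 -> match: F0=0 F1=0 F2=1 F3=0; commitIndex=0
Op 3: F2 acks idx 2 -> match: F0=0 F1=0 F2=2 F3=0; commitIndex=0
Op 4: append 2 -> log_len=4
Op 5: F0 acks idx 1 -> match: F0=1 F1=0 F2=2 F3=0; commitIndex=1
Op 6: F2 acks idx 1 -> match: F0=1 F1=0 F2=2 F3=0; commitIndex=1
Op 7: F0 acks idx 4 -> match: F0=4 F1=0 F2=2 F3=0; commitIndex=2
Op 8: append 3 -> log_len=7
Op 9: F1 acks idx 7 -> match: F0=4 F1=7 F2=2 F3=0; commitIndex=4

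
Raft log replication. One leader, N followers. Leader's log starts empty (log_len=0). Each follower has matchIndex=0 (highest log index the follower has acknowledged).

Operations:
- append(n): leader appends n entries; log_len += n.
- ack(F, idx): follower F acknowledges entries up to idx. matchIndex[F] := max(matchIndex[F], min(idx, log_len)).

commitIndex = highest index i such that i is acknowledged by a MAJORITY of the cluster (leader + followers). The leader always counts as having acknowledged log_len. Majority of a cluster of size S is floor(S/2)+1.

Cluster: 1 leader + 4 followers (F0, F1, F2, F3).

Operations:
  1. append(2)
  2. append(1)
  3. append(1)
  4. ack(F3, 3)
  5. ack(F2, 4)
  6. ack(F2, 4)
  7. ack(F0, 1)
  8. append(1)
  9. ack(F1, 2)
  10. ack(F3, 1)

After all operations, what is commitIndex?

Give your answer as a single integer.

Answer: 3

Derivation:
Op 1: append 2 -> log_len=2
Op 2: append 1 -> log_len=3
Op 3: append 1 -> log_len=4
Op 4: F3 acks idx 3 -> match: F0=0 F1=0 F2=0 F3=3; commitIndex=0
Op 5: F2 acks idx 4 -> match: F0=0 F1=0 F2=4 F3=3; commitIndex=3
Op 6: F2 acks idx 4 -> match: F0=0 F1=0 F2=4 F3=3; commitIndex=3
Op 7: F0 acks idx 1 -> match: F0=1 F1=0 F2=4 F3=3; commitIndex=3
Op 8: append 1 -> log_len=5
Op 9: F1 acks idx 2 -> match: F0=1 F1=2 F2=4 F3=3; commitIndex=3
Op 10: F3 acks idx 1 -> match: F0=1 F1=2 F2=4 F3=3; commitIndex=3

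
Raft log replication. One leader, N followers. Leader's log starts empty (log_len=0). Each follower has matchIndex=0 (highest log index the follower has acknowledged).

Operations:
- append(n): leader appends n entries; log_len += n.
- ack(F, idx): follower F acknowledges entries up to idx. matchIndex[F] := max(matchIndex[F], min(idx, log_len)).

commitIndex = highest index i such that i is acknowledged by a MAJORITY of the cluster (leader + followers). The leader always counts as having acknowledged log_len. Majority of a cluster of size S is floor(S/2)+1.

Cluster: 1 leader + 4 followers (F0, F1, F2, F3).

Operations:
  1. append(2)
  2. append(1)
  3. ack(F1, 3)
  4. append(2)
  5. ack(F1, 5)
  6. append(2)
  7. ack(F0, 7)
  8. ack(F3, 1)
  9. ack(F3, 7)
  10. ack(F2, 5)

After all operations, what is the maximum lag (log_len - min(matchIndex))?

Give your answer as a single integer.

Answer: 2

Derivation:
Op 1: append 2 -> log_len=2
Op 2: append 1 -> log_len=3
Op 3: F1 acks idx 3 -> match: F0=0 F1=3 F2=0 F3=0; commitIndex=0
Op 4: append 2 -> log_len=5
Op 5: F1 acks idx 5 -> match: F0=0 F1=5 F2=0 F3=0; commitIndex=0
Op 6: append 2 -> log_len=7
Op 7: F0 acks idx 7 -> match: F0=7 F1=5 F2=0 F3=0; commitIndex=5
Op 8: F3 acks idx 1 -> match: F0=7 F1=5 F2=0 F3=1; commitIndex=5
Op 9: F3 acks idx 7 -> match: F0=7 F1=5 F2=0 F3=7; commitIndex=7
Op 10: F2 acks idx 5 -> match: F0=7 F1=5 F2=5 F3=7; commitIndex=7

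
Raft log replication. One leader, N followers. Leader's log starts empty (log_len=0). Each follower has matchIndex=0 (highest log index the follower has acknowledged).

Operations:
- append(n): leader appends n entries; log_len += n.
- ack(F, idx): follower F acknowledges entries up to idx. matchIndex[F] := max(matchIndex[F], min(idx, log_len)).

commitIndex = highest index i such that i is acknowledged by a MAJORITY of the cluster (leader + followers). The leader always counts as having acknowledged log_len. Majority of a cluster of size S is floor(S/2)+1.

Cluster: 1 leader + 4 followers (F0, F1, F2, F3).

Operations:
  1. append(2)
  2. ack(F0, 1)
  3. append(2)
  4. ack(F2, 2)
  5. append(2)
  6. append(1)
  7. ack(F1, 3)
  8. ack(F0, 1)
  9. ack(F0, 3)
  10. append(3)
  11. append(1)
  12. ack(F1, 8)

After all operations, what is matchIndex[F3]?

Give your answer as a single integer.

Answer: 0

Derivation:
Op 1: append 2 -> log_len=2
Op 2: F0 acks idx 1 -> match: F0=1 F1=0 F2=0 F3=0; commitIndex=0
Op 3: append 2 -> log_len=4
Op 4: F2 acks idx 2 -> match: F0=1 F1=0 F2=2 F3=0; commitIndex=1
Op 5: append 2 -> log_len=6
Op 6: append 1 -> log_len=7
Op 7: F1 acks idx 3 -> match: F0=1 F1=3 F2=2 F3=0; commitIndex=2
Op 8: F0 acks idx 1 -> match: F0=1 F1=3 F2=2 F3=0; commitIndex=2
Op 9: F0 acks idx 3 -> match: F0=3 F1=3 F2=2 F3=0; commitIndex=3
Op 10: append 3 -> log_len=10
Op 11: append 1 -> log_len=11
Op 12: F1 acks idx 8 -> match: F0=3 F1=8 F2=2 F3=0; commitIndex=3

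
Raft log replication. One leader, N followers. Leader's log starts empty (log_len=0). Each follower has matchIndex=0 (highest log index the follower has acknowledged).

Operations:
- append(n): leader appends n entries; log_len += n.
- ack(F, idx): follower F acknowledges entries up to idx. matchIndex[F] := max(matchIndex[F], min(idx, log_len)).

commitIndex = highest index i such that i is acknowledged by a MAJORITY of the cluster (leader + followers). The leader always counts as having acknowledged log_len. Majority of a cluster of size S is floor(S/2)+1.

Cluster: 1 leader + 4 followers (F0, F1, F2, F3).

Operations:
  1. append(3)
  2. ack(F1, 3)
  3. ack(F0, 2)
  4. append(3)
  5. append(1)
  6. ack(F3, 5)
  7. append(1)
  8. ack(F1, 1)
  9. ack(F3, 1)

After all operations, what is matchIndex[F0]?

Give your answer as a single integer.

Answer: 2

Derivation:
Op 1: append 3 -> log_len=3
Op 2: F1 acks idx 3 -> match: F0=0 F1=3 F2=0 F3=0; commitIndex=0
Op 3: F0 acks idx 2 -> match: F0=2 F1=3 F2=0 F3=0; commitIndex=2
Op 4: append 3 -> log_len=6
Op 5: append 1 -> log_len=7
Op 6: F3 acks idx 5 -> match: F0=2 F1=3 F2=0 F3=5; commitIndex=3
Op 7: append 1 -> log_len=8
Op 8: F1 acks idx 1 -> match: F0=2 F1=3 F2=0 F3=5; commitIndex=3
Op 9: F3 acks idx 1 -> match: F0=2 F1=3 F2=0 F3=5; commitIndex=3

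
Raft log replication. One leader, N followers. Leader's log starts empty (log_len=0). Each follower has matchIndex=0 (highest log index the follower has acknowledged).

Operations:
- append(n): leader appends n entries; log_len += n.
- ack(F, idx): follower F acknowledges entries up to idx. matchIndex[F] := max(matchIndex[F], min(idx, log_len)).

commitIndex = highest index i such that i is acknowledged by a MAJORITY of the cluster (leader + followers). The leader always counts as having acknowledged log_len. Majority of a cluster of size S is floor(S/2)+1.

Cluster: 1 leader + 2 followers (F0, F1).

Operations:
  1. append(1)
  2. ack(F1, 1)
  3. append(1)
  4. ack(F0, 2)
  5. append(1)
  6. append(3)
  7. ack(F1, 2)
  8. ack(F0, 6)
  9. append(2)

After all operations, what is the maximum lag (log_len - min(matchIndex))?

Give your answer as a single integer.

Answer: 6

Derivation:
Op 1: append 1 -> log_len=1
Op 2: F1 acks idx 1 -> match: F0=0 F1=1; commitIndex=1
Op 3: append 1 -> log_len=2
Op 4: F0 acks idx 2 -> match: F0=2 F1=1; commitIndex=2
Op 5: append 1 -> log_len=3
Op 6: append 3 -> log_len=6
Op 7: F1 acks idx 2 -> match: F0=2 F1=2; commitIndex=2
Op 8: F0 acks idx 6 -> match: F0=6 F1=2; commitIndex=6
Op 9: append 2 -> log_len=8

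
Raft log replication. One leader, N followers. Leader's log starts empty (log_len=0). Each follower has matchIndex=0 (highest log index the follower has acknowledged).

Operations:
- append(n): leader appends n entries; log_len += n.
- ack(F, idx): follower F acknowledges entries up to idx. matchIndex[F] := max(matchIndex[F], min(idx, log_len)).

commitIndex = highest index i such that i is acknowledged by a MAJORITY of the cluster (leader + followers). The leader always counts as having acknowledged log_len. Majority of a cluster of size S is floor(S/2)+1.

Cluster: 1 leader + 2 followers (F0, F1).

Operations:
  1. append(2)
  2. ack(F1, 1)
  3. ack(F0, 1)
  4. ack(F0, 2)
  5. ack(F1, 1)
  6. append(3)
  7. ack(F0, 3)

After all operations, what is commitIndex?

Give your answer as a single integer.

Op 1: append 2 -> log_len=2
Op 2: F1 acks idx 1 -> match: F0=0 F1=1; commitIndex=1
Op 3: F0 acks idx 1 -> match: F0=1 F1=1; commitIndex=1
Op 4: F0 acks idx 2 -> match: F0=2 F1=1; commitIndex=2
Op 5: F1 acks idx 1 -> match: F0=2 F1=1; commitIndex=2
Op 6: append 3 -> log_len=5
Op 7: F0 acks idx 3 -> match: F0=3 F1=1; commitIndex=3

Answer: 3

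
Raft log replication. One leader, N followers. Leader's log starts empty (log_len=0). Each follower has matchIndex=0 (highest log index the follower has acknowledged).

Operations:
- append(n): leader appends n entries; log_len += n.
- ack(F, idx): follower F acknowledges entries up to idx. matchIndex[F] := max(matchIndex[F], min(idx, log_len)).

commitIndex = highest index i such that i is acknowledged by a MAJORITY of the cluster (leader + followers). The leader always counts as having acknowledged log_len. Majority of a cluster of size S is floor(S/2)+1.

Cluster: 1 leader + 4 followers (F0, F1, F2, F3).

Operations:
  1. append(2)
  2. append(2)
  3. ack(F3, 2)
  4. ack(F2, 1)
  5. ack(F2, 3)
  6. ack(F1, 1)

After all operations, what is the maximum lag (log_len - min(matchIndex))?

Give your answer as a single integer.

Answer: 4

Derivation:
Op 1: append 2 -> log_len=2
Op 2: append 2 -> log_len=4
Op 3: F3 acks idx 2 -> match: F0=0 F1=0 F2=0 F3=2; commitIndex=0
Op 4: F2 acks idx 1 -> match: F0=0 F1=0 F2=1 F3=2; commitIndex=1
Op 5: F2 acks idx 3 -> match: F0=0 F1=0 F2=3 F3=2; commitIndex=2
Op 6: F1 acks idx 1 -> match: F0=0 F1=1 F2=3 F3=2; commitIndex=2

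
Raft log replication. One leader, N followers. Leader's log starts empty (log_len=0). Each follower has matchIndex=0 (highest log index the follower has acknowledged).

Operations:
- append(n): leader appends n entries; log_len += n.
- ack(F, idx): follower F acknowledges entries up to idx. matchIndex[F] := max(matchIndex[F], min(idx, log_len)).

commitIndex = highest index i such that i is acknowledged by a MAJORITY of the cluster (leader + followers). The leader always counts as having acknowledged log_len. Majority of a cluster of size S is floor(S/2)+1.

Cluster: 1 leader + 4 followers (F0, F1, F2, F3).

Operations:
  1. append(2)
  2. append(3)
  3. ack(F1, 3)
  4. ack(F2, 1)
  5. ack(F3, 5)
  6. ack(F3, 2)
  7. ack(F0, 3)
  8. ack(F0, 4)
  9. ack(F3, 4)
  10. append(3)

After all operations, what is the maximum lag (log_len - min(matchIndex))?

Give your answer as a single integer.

Answer: 7

Derivation:
Op 1: append 2 -> log_len=2
Op 2: append 3 -> log_len=5
Op 3: F1 acks idx 3 -> match: F0=0 F1=3 F2=0 F3=0; commitIndex=0
Op 4: F2 acks idx 1 -> match: F0=0 F1=3 F2=1 F3=0; commitIndex=1
Op 5: F3 acks idx 5 -> match: F0=0 F1=3 F2=1 F3=5; commitIndex=3
Op 6: F3 acks idx 2 -> match: F0=0 F1=3 F2=1 F3=5; commitIndex=3
Op 7: F0 acks idx 3 -> match: F0=3 F1=3 F2=1 F3=5; commitIndex=3
Op 8: F0 acks idx 4 -> match: F0=4 F1=3 F2=1 F3=5; commitIndex=4
Op 9: F3 acks idx 4 -> match: F0=4 F1=3 F2=1 F3=5; commitIndex=4
Op 10: append 3 -> log_len=8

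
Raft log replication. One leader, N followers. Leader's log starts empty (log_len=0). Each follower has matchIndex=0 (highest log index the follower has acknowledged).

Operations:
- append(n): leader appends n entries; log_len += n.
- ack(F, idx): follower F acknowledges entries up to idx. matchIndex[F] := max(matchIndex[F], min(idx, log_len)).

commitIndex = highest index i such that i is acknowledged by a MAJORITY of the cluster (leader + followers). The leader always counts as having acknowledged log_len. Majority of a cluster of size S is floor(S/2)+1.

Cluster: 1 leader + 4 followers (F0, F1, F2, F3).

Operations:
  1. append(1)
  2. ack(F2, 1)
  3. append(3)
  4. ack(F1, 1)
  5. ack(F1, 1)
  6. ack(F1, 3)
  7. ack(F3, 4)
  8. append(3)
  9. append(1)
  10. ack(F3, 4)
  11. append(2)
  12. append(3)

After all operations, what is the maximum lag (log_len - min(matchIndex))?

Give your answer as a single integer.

Answer: 13

Derivation:
Op 1: append 1 -> log_len=1
Op 2: F2 acks idx 1 -> match: F0=0 F1=0 F2=1 F3=0; commitIndex=0
Op 3: append 3 -> log_len=4
Op 4: F1 acks idx 1 -> match: F0=0 F1=1 F2=1 F3=0; commitIndex=1
Op 5: F1 acks idx 1 -> match: F0=0 F1=1 F2=1 F3=0; commitIndex=1
Op 6: F1 acks idx 3 -> match: F0=0 F1=3 F2=1 F3=0; commitIndex=1
Op 7: F3 acks idx 4 -> match: F0=0 F1=3 F2=1 F3=4; commitIndex=3
Op 8: append 3 -> log_len=7
Op 9: append 1 -> log_len=8
Op 10: F3 acks idx 4 -> match: F0=0 F1=3 F2=1 F3=4; commitIndex=3
Op 11: append 2 -> log_len=10
Op 12: append 3 -> log_len=13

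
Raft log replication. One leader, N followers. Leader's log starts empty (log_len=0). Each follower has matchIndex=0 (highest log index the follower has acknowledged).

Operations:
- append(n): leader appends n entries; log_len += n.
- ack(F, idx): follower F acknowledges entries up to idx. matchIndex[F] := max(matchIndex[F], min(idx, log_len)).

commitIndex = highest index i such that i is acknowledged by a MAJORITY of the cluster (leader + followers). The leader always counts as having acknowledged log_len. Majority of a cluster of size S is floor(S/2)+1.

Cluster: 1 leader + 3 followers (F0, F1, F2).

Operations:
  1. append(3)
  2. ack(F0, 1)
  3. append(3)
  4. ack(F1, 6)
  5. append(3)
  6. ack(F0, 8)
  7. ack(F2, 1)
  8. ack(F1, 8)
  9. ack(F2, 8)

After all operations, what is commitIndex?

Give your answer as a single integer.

Answer: 8

Derivation:
Op 1: append 3 -> log_len=3
Op 2: F0 acks idx 1 -> match: F0=1 F1=0 F2=0; commitIndex=0
Op 3: append 3 -> log_len=6
Op 4: F1 acks idx 6 -> match: F0=1 F1=6 F2=0; commitIndex=1
Op 5: append 3 -> log_len=9
Op 6: F0 acks idx 8 -> match: F0=8 F1=6 F2=0; commitIndex=6
Op 7: F2 acks idx 1 -> match: F0=8 F1=6 F2=1; commitIndex=6
Op 8: F1 acks idx 8 -> match: F0=8 F1=8 F2=1; commitIndex=8
Op 9: F2 acks idx 8 -> match: F0=8 F1=8 F2=8; commitIndex=8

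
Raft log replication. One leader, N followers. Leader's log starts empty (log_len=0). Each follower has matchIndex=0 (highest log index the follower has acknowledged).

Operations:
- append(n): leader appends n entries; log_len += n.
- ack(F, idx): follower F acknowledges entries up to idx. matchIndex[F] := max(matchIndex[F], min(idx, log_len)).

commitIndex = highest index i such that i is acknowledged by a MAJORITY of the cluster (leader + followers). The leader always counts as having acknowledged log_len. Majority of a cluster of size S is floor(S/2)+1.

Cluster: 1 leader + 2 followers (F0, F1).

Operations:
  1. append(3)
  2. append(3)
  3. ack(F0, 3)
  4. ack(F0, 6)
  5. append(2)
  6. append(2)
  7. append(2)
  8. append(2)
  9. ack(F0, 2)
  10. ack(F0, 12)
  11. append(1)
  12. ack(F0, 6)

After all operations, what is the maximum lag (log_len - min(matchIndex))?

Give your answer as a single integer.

Op 1: append 3 -> log_len=3
Op 2: append 3 -> log_len=6
Op 3: F0 acks idx 3 -> match: F0=3 F1=0; commitIndex=3
Op 4: F0 acks idx 6 -> match: F0=6 F1=0; commitIndex=6
Op 5: append 2 -> log_len=8
Op 6: append 2 -> log_len=10
Op 7: append 2 -> log_len=12
Op 8: append 2 -> log_len=14
Op 9: F0 acks idx 2 -> match: F0=6 F1=0; commitIndex=6
Op 10: F0 acks idx 12 -> match: F0=12 F1=0; commitIndex=12
Op 11: append 1 -> log_len=15
Op 12: F0 acks idx 6 -> match: F0=12 F1=0; commitIndex=12

Answer: 15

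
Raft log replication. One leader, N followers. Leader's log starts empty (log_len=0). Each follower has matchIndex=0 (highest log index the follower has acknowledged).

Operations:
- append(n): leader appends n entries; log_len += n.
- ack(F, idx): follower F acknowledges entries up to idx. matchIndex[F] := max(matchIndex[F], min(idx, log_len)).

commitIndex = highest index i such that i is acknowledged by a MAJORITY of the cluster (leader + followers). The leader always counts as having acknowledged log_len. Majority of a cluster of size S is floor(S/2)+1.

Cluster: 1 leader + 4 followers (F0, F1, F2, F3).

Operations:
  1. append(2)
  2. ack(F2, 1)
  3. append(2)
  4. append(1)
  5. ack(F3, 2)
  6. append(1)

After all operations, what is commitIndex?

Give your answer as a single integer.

Answer: 1

Derivation:
Op 1: append 2 -> log_len=2
Op 2: F2 acks idx 1 -> match: F0=0 F1=0 F2=1 F3=0; commitIndex=0
Op 3: append 2 -> log_len=4
Op 4: append 1 -> log_len=5
Op 5: F3 acks idx 2 -> match: F0=0 F1=0 F2=1 F3=2; commitIndex=1
Op 6: append 1 -> log_len=6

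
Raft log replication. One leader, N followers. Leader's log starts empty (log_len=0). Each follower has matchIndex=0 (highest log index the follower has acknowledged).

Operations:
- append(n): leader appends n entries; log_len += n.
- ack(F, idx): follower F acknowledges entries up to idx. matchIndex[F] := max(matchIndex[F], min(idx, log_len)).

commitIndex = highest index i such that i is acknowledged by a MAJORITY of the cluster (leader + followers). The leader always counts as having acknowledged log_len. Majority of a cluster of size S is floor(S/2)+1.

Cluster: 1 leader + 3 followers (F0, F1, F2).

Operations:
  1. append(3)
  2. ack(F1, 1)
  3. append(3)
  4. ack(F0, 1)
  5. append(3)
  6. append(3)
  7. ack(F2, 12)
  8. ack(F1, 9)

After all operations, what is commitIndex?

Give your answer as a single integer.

Op 1: append 3 -> log_len=3
Op 2: F1 acks idx 1 -> match: F0=0 F1=1 F2=0; commitIndex=0
Op 3: append 3 -> log_len=6
Op 4: F0 acks idx 1 -> match: F0=1 F1=1 F2=0; commitIndex=1
Op 5: append 3 -> log_len=9
Op 6: append 3 -> log_len=12
Op 7: F2 acks idx 12 -> match: F0=1 F1=1 F2=12; commitIndex=1
Op 8: F1 acks idx 9 -> match: F0=1 F1=9 F2=12; commitIndex=9

Answer: 9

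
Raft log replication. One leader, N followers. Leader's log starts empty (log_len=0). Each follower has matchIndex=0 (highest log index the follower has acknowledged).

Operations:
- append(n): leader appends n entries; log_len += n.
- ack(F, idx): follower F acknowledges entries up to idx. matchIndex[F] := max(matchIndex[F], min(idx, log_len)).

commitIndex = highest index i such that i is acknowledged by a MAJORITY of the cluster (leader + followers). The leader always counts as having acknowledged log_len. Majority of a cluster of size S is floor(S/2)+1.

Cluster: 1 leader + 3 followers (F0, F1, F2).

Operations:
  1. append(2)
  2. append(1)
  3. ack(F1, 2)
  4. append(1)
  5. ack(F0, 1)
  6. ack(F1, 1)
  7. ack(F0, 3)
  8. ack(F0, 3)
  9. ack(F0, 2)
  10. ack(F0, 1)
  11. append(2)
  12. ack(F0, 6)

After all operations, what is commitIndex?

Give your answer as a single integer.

Answer: 2

Derivation:
Op 1: append 2 -> log_len=2
Op 2: append 1 -> log_len=3
Op 3: F1 acks idx 2 -> match: F0=0 F1=2 F2=0; commitIndex=0
Op 4: append 1 -> log_len=4
Op 5: F0 acks idx 1 -> match: F0=1 F1=2 F2=0; commitIndex=1
Op 6: F1 acks idx 1 -> match: F0=1 F1=2 F2=0; commitIndex=1
Op 7: F0 acks idx 3 -> match: F0=3 F1=2 F2=0; commitIndex=2
Op 8: F0 acks idx 3 -> match: F0=3 F1=2 F2=0; commitIndex=2
Op 9: F0 acks idx 2 -> match: F0=3 F1=2 F2=0; commitIndex=2
Op 10: F0 acks idx 1 -> match: F0=3 F1=2 F2=0; commitIndex=2
Op 11: append 2 -> log_len=6
Op 12: F0 acks idx 6 -> match: F0=6 F1=2 F2=0; commitIndex=2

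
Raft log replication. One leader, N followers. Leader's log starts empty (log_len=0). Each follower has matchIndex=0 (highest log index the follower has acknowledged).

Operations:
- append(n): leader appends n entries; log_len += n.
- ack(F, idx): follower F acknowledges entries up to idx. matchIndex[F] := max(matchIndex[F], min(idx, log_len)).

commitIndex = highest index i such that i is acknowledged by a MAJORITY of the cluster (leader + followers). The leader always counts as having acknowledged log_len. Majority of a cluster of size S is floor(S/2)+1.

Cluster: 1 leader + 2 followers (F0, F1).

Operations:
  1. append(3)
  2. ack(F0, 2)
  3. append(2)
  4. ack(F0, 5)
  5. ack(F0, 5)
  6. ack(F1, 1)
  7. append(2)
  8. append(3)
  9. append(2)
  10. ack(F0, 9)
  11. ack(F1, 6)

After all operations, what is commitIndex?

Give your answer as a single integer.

Op 1: append 3 -> log_len=3
Op 2: F0 acks idx 2 -> match: F0=2 F1=0; commitIndex=2
Op 3: append 2 -> log_len=5
Op 4: F0 acks idx 5 -> match: F0=5 F1=0; commitIndex=5
Op 5: F0 acks idx 5 -> match: F0=5 F1=0; commitIndex=5
Op 6: F1 acks idx 1 -> match: F0=5 F1=1; commitIndex=5
Op 7: append 2 -> log_len=7
Op 8: append 3 -> log_len=10
Op 9: append 2 -> log_len=12
Op 10: F0 acks idx 9 -> match: F0=9 F1=1; commitIndex=9
Op 11: F1 acks idx 6 -> match: F0=9 F1=6; commitIndex=9

Answer: 9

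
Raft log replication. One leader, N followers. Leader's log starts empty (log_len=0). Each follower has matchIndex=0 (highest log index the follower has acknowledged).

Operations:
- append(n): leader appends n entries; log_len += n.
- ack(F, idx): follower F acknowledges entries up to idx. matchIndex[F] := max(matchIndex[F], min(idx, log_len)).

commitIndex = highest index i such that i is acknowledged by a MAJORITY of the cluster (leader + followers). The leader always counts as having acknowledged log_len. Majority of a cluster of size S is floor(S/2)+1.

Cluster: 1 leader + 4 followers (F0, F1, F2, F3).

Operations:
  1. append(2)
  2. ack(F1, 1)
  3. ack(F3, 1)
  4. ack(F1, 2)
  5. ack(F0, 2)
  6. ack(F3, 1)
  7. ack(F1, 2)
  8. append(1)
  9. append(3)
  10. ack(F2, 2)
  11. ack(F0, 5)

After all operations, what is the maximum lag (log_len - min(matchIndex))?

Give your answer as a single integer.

Op 1: append 2 -> log_len=2
Op 2: F1 acks idx 1 -> match: F0=0 F1=1 F2=0 F3=0; commitIndex=0
Op 3: F3 acks idx 1 -> match: F0=0 F1=1 F2=0 F3=1; commitIndex=1
Op 4: F1 acks idx 2 -> match: F0=0 F1=2 F2=0 F3=1; commitIndex=1
Op 5: F0 acks idx 2 -> match: F0=2 F1=2 F2=0 F3=1; commitIndex=2
Op 6: F3 acks idx 1 -> match: F0=2 F1=2 F2=0 F3=1; commitIndex=2
Op 7: F1 acks idx 2 -> match: F0=2 F1=2 F2=0 F3=1; commitIndex=2
Op 8: append 1 -> log_len=3
Op 9: append 3 -> log_len=6
Op 10: F2 acks idx 2 -> match: F0=2 F1=2 F2=2 F3=1; commitIndex=2
Op 11: F0 acks idx 5 -> match: F0=5 F1=2 F2=2 F3=1; commitIndex=2

Answer: 5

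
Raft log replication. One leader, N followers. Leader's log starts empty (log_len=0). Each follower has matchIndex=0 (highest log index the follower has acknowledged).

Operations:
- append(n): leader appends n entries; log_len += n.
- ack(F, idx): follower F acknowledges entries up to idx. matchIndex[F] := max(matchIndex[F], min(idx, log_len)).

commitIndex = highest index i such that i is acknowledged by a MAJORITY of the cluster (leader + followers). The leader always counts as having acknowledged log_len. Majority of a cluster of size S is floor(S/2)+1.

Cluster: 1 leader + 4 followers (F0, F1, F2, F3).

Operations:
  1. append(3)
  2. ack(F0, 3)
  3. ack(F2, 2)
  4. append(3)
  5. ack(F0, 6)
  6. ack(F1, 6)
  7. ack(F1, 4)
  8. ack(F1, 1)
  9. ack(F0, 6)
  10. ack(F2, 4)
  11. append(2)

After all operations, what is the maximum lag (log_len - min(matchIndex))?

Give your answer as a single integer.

Op 1: append 3 -> log_len=3
Op 2: F0 acks idx 3 -> match: F0=3 F1=0 F2=0 F3=0; commitIndex=0
Op 3: F2 acks idx 2 -> match: F0=3 F1=0 F2=2 F3=0; commitIndex=2
Op 4: append 3 -> log_len=6
Op 5: F0 acks idx 6 -> match: F0=6 F1=0 F2=2 F3=0; commitIndex=2
Op 6: F1 acks idx 6 -> match: F0=6 F1=6 F2=2 F3=0; commitIndex=6
Op 7: F1 acks idx 4 -> match: F0=6 F1=6 F2=2 F3=0; commitIndex=6
Op 8: F1 acks idx 1 -> match: F0=6 F1=6 F2=2 F3=0; commitIndex=6
Op 9: F0 acks idx 6 -> match: F0=6 F1=6 F2=2 F3=0; commitIndex=6
Op 10: F2 acks idx 4 -> match: F0=6 F1=6 F2=4 F3=0; commitIndex=6
Op 11: append 2 -> log_len=8

Answer: 8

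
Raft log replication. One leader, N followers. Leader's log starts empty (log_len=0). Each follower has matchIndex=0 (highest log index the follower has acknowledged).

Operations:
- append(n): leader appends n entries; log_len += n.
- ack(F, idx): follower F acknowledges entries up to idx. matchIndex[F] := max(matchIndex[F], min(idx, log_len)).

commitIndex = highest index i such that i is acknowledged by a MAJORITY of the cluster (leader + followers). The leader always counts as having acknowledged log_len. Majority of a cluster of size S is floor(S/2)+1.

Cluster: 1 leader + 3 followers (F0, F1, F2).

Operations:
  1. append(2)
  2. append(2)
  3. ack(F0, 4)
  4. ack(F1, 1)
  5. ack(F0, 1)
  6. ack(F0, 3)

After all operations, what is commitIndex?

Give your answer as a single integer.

Answer: 1

Derivation:
Op 1: append 2 -> log_len=2
Op 2: append 2 -> log_len=4
Op 3: F0 acks idx 4 -> match: F0=4 F1=0 F2=0; commitIndex=0
Op 4: F1 acks idx 1 -> match: F0=4 F1=1 F2=0; commitIndex=1
Op 5: F0 acks idx 1 -> match: F0=4 F1=1 F2=0; commitIndex=1
Op 6: F0 acks idx 3 -> match: F0=4 F1=1 F2=0; commitIndex=1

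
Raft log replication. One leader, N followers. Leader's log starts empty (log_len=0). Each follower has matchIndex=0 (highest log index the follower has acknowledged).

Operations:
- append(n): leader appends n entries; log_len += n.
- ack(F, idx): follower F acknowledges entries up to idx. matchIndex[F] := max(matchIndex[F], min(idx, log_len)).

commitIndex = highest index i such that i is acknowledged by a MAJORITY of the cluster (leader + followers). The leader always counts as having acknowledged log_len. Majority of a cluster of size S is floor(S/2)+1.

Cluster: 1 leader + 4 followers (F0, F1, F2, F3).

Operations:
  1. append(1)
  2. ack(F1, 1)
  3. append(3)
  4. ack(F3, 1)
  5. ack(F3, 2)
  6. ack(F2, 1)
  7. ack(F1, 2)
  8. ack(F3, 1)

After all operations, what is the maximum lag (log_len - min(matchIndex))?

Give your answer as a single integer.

Answer: 4

Derivation:
Op 1: append 1 -> log_len=1
Op 2: F1 acks idx 1 -> match: F0=0 F1=1 F2=0 F3=0; commitIndex=0
Op 3: append 3 -> log_len=4
Op 4: F3 acks idx 1 -> match: F0=0 F1=1 F2=0 F3=1; commitIndex=1
Op 5: F3 acks idx 2 -> match: F0=0 F1=1 F2=0 F3=2; commitIndex=1
Op 6: F2 acks idx 1 -> match: F0=0 F1=1 F2=1 F3=2; commitIndex=1
Op 7: F1 acks idx 2 -> match: F0=0 F1=2 F2=1 F3=2; commitIndex=2
Op 8: F3 acks idx 1 -> match: F0=0 F1=2 F2=1 F3=2; commitIndex=2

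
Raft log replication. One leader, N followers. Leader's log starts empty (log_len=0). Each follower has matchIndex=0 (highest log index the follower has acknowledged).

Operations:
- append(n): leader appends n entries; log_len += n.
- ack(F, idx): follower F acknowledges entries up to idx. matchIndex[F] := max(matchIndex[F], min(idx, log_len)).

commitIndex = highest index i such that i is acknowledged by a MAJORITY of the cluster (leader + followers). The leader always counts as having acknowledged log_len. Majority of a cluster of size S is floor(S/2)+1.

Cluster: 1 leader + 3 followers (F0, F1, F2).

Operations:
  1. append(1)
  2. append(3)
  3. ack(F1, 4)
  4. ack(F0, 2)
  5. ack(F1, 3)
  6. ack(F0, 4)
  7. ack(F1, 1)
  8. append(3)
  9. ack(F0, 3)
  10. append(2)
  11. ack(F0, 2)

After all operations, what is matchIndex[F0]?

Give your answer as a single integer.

Op 1: append 1 -> log_len=1
Op 2: append 3 -> log_len=4
Op 3: F1 acks idx 4 -> match: F0=0 F1=4 F2=0; commitIndex=0
Op 4: F0 acks idx 2 -> match: F0=2 F1=4 F2=0; commitIndex=2
Op 5: F1 acks idx 3 -> match: F0=2 F1=4 F2=0; commitIndex=2
Op 6: F0 acks idx 4 -> match: F0=4 F1=4 F2=0; commitIndex=4
Op 7: F1 acks idx 1 -> match: F0=4 F1=4 F2=0; commitIndex=4
Op 8: append 3 -> log_len=7
Op 9: F0 acks idx 3 -> match: F0=4 F1=4 F2=0; commitIndex=4
Op 10: append 2 -> log_len=9
Op 11: F0 acks idx 2 -> match: F0=4 F1=4 F2=0; commitIndex=4

Answer: 4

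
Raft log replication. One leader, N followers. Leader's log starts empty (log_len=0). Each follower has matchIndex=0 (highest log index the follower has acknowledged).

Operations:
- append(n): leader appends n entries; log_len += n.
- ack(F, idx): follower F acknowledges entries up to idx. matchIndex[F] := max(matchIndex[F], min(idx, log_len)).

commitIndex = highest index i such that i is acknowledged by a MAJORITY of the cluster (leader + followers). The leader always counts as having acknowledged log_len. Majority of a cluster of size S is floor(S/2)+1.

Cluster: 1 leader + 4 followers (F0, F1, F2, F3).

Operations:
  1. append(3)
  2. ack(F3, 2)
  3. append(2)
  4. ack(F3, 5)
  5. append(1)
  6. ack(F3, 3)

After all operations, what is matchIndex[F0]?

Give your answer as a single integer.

Answer: 0

Derivation:
Op 1: append 3 -> log_len=3
Op 2: F3 acks idx 2 -> match: F0=0 F1=0 F2=0 F3=2; commitIndex=0
Op 3: append 2 -> log_len=5
Op 4: F3 acks idx 5 -> match: F0=0 F1=0 F2=0 F3=5; commitIndex=0
Op 5: append 1 -> log_len=6
Op 6: F3 acks idx 3 -> match: F0=0 F1=0 F2=0 F3=5; commitIndex=0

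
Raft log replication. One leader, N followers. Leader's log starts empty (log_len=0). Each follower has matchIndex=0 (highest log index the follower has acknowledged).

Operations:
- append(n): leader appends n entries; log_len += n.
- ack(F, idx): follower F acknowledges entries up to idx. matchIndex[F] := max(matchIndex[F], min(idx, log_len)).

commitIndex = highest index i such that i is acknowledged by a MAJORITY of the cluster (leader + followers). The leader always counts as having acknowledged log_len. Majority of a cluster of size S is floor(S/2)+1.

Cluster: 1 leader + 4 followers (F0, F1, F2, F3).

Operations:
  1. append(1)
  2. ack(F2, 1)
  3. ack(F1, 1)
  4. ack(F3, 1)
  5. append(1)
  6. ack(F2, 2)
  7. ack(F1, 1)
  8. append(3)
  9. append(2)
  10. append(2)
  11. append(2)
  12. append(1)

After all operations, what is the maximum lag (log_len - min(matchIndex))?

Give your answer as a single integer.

Answer: 12

Derivation:
Op 1: append 1 -> log_len=1
Op 2: F2 acks idx 1 -> match: F0=0 F1=0 F2=1 F3=0; commitIndex=0
Op 3: F1 acks idx 1 -> match: F0=0 F1=1 F2=1 F3=0; commitIndex=1
Op 4: F3 acks idx 1 -> match: F0=0 F1=1 F2=1 F3=1; commitIndex=1
Op 5: append 1 -> log_len=2
Op 6: F2 acks idx 2 -> match: F0=0 F1=1 F2=2 F3=1; commitIndex=1
Op 7: F1 acks idx 1 -> match: F0=0 F1=1 F2=2 F3=1; commitIndex=1
Op 8: append 3 -> log_len=5
Op 9: append 2 -> log_len=7
Op 10: append 2 -> log_len=9
Op 11: append 2 -> log_len=11
Op 12: append 1 -> log_len=12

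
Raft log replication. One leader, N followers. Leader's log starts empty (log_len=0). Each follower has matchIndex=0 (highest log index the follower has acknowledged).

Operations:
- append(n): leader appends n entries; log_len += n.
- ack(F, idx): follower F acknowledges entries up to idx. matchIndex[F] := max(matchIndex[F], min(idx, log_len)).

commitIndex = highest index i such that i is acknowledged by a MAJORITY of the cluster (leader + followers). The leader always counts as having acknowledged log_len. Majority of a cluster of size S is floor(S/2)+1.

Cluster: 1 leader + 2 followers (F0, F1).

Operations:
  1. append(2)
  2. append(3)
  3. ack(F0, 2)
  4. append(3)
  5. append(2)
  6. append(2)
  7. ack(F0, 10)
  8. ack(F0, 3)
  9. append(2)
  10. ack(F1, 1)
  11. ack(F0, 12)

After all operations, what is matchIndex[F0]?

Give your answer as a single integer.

Answer: 12

Derivation:
Op 1: append 2 -> log_len=2
Op 2: append 3 -> log_len=5
Op 3: F0 acks idx 2 -> match: F0=2 F1=0; commitIndex=2
Op 4: append 3 -> log_len=8
Op 5: append 2 -> log_len=10
Op 6: append 2 -> log_len=12
Op 7: F0 acks idx 10 -> match: F0=10 F1=0; commitIndex=10
Op 8: F0 acks idx 3 -> match: F0=10 F1=0; commitIndex=10
Op 9: append 2 -> log_len=14
Op 10: F1 acks idx 1 -> match: F0=10 F1=1; commitIndex=10
Op 11: F0 acks idx 12 -> match: F0=12 F1=1; commitIndex=12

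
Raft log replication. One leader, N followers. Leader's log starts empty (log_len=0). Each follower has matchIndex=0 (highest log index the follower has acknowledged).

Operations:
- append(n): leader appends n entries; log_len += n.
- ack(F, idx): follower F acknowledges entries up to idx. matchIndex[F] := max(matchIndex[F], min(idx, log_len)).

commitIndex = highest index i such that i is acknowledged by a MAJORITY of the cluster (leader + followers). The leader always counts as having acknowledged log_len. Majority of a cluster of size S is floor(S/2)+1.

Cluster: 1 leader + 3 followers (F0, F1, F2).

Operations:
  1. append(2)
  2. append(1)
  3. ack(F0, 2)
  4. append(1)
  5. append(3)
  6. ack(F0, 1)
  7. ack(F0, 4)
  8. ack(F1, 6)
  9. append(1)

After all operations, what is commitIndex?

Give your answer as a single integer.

Answer: 4

Derivation:
Op 1: append 2 -> log_len=2
Op 2: append 1 -> log_len=3
Op 3: F0 acks idx 2 -> match: F0=2 F1=0 F2=0; commitIndex=0
Op 4: append 1 -> log_len=4
Op 5: append 3 -> log_len=7
Op 6: F0 acks idx 1 -> match: F0=2 F1=0 F2=0; commitIndex=0
Op 7: F0 acks idx 4 -> match: F0=4 F1=0 F2=0; commitIndex=0
Op 8: F1 acks idx 6 -> match: F0=4 F1=6 F2=0; commitIndex=4
Op 9: append 1 -> log_len=8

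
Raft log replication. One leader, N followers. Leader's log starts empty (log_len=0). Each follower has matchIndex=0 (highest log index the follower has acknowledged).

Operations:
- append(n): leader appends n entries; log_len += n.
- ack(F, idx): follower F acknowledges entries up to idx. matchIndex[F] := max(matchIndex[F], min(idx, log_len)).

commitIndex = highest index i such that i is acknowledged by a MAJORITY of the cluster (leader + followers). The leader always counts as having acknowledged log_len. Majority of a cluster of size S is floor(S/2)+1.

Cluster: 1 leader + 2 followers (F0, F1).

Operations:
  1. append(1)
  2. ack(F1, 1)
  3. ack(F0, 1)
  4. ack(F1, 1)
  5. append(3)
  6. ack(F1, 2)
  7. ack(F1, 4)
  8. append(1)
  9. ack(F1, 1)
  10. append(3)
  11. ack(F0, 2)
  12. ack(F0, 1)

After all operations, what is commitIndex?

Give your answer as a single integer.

Answer: 4

Derivation:
Op 1: append 1 -> log_len=1
Op 2: F1 acks idx 1 -> match: F0=0 F1=1; commitIndex=1
Op 3: F0 acks idx 1 -> match: F0=1 F1=1; commitIndex=1
Op 4: F1 acks idx 1 -> match: F0=1 F1=1; commitIndex=1
Op 5: append 3 -> log_len=4
Op 6: F1 acks idx 2 -> match: F0=1 F1=2; commitIndex=2
Op 7: F1 acks idx 4 -> match: F0=1 F1=4; commitIndex=4
Op 8: append 1 -> log_len=5
Op 9: F1 acks idx 1 -> match: F0=1 F1=4; commitIndex=4
Op 10: append 3 -> log_len=8
Op 11: F0 acks idx 2 -> match: F0=2 F1=4; commitIndex=4
Op 12: F0 acks idx 1 -> match: F0=2 F1=4; commitIndex=4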